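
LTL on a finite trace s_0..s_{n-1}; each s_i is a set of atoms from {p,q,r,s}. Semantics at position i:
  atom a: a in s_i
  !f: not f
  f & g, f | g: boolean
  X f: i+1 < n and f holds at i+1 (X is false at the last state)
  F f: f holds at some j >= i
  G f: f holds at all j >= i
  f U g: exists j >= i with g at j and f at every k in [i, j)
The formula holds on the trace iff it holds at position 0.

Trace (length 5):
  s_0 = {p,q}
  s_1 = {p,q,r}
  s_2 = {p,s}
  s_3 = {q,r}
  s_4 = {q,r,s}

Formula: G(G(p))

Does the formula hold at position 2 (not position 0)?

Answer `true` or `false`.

Answer: false

Derivation:
s_0={p,q}: G(G(p))=False G(p)=False p=True
s_1={p,q,r}: G(G(p))=False G(p)=False p=True
s_2={p,s}: G(G(p))=False G(p)=False p=True
s_3={q,r}: G(G(p))=False G(p)=False p=False
s_4={q,r,s}: G(G(p))=False G(p)=False p=False
Evaluating at position 2: result = False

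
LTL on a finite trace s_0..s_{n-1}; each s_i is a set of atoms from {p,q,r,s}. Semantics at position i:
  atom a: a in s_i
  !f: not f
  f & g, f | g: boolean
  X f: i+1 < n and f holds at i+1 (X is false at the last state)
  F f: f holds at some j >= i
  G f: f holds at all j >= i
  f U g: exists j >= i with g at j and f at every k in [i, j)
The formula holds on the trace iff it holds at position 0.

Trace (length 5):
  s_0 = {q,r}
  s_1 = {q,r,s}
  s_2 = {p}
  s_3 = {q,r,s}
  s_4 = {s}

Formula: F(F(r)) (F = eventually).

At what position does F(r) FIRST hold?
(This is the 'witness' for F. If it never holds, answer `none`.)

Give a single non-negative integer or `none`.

s_0={q,r}: F(r)=True r=True
s_1={q,r,s}: F(r)=True r=True
s_2={p}: F(r)=True r=False
s_3={q,r,s}: F(r)=True r=True
s_4={s}: F(r)=False r=False
F(F(r)) holds; first witness at position 0.

Answer: 0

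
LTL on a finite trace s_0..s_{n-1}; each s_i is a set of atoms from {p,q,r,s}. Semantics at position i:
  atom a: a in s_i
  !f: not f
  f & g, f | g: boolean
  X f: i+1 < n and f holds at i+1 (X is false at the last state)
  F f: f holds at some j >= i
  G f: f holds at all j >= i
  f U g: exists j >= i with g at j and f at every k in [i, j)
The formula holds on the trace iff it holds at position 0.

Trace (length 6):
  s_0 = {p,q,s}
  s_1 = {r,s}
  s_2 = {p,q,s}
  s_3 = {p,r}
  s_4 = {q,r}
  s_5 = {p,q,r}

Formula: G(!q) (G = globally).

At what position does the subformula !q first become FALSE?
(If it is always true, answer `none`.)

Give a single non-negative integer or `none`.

s_0={p,q,s}: !q=False q=True
s_1={r,s}: !q=True q=False
s_2={p,q,s}: !q=False q=True
s_3={p,r}: !q=True q=False
s_4={q,r}: !q=False q=True
s_5={p,q,r}: !q=False q=True
G(!q) holds globally = False
First violation at position 0.

Answer: 0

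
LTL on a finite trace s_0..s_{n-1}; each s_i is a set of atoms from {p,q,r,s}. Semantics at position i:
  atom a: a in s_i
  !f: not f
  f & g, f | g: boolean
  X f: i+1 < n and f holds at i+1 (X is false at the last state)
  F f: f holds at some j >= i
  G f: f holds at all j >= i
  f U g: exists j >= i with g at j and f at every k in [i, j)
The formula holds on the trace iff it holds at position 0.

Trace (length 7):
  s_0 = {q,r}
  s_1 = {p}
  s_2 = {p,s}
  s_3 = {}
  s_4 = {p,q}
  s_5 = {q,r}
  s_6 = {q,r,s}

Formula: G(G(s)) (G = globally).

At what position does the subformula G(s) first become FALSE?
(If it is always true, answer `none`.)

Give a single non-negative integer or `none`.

s_0={q,r}: G(s)=False s=False
s_1={p}: G(s)=False s=False
s_2={p,s}: G(s)=False s=True
s_3={}: G(s)=False s=False
s_4={p,q}: G(s)=False s=False
s_5={q,r}: G(s)=False s=False
s_6={q,r,s}: G(s)=True s=True
G(G(s)) holds globally = False
First violation at position 0.

Answer: 0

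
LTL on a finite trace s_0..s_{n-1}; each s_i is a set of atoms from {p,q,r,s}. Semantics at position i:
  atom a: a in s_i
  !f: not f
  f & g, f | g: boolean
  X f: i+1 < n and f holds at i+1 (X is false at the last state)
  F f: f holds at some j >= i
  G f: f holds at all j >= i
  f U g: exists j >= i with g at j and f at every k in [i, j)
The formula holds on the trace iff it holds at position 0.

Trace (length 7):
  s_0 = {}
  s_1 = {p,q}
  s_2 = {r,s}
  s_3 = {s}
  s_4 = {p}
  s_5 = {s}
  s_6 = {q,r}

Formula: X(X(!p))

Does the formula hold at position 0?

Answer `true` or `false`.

Answer: true

Derivation:
s_0={}: X(X(!p))=True X(!p)=False !p=True p=False
s_1={p,q}: X(X(!p))=True X(!p)=True !p=False p=True
s_2={r,s}: X(X(!p))=False X(!p)=True !p=True p=False
s_3={s}: X(X(!p))=True X(!p)=False !p=True p=False
s_4={p}: X(X(!p))=True X(!p)=True !p=False p=True
s_5={s}: X(X(!p))=False X(!p)=True !p=True p=False
s_6={q,r}: X(X(!p))=False X(!p)=False !p=True p=False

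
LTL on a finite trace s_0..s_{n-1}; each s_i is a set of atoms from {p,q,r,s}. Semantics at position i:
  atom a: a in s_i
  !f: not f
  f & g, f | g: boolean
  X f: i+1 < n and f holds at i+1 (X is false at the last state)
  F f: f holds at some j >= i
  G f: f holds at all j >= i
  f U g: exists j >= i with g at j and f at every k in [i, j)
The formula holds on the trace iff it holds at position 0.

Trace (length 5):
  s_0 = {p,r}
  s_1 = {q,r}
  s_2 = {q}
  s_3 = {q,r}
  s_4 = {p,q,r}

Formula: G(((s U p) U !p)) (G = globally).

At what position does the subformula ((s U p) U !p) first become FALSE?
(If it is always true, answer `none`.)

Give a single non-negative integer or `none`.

s_0={p,r}: ((s U p) U !p)=True (s U p)=True s=False p=True !p=False
s_1={q,r}: ((s U p) U !p)=True (s U p)=False s=False p=False !p=True
s_2={q}: ((s U p) U !p)=True (s U p)=False s=False p=False !p=True
s_3={q,r}: ((s U p) U !p)=True (s U p)=False s=False p=False !p=True
s_4={p,q,r}: ((s U p) U !p)=False (s U p)=True s=False p=True !p=False
G(((s U p) U !p)) holds globally = False
First violation at position 4.

Answer: 4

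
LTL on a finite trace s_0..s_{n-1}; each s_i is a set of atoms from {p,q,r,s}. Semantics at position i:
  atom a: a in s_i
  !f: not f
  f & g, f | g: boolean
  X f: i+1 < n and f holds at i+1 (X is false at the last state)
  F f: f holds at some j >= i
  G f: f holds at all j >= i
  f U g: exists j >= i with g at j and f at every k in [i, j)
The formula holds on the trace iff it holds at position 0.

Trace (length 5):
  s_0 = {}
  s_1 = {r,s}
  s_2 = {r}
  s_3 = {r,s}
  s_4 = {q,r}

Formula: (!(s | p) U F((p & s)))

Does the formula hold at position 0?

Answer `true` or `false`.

s_0={}: (!(s | p) U F((p & s)))=False !(s | p)=True (s | p)=False s=False p=False F((p & s))=False (p & s)=False
s_1={r,s}: (!(s | p) U F((p & s)))=False !(s | p)=False (s | p)=True s=True p=False F((p & s))=False (p & s)=False
s_2={r}: (!(s | p) U F((p & s)))=False !(s | p)=True (s | p)=False s=False p=False F((p & s))=False (p & s)=False
s_3={r,s}: (!(s | p) U F((p & s)))=False !(s | p)=False (s | p)=True s=True p=False F((p & s))=False (p & s)=False
s_4={q,r}: (!(s | p) U F((p & s)))=False !(s | p)=True (s | p)=False s=False p=False F((p & s))=False (p & s)=False

Answer: false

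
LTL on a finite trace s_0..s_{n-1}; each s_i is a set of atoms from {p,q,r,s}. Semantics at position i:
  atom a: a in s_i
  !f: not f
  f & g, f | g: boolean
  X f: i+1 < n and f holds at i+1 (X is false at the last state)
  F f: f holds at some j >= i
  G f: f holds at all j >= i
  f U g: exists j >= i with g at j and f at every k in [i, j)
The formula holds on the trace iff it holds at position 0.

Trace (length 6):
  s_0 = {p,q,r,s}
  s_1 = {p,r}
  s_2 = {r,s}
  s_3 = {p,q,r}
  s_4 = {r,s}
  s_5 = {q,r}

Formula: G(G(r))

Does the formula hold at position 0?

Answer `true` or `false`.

s_0={p,q,r,s}: G(G(r))=True G(r)=True r=True
s_1={p,r}: G(G(r))=True G(r)=True r=True
s_2={r,s}: G(G(r))=True G(r)=True r=True
s_3={p,q,r}: G(G(r))=True G(r)=True r=True
s_4={r,s}: G(G(r))=True G(r)=True r=True
s_5={q,r}: G(G(r))=True G(r)=True r=True

Answer: true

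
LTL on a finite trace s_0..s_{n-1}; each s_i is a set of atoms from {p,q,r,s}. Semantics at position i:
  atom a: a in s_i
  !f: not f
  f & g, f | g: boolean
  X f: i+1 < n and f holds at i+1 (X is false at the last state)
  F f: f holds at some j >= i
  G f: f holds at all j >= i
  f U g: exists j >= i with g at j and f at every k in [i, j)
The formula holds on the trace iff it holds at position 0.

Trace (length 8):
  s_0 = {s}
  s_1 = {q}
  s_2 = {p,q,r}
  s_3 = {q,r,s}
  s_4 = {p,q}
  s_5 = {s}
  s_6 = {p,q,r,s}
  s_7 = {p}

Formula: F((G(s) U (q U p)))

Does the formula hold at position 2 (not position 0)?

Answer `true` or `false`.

s_0={s}: F((G(s) U (q U p)))=True (G(s) U (q U p))=False G(s)=False s=True (q U p)=False q=False p=False
s_1={q}: F((G(s) U (q U p)))=True (G(s) U (q U p))=True G(s)=False s=False (q U p)=True q=True p=False
s_2={p,q,r}: F((G(s) U (q U p)))=True (G(s) U (q U p))=True G(s)=False s=False (q U p)=True q=True p=True
s_3={q,r,s}: F((G(s) U (q U p)))=True (G(s) U (q U p))=True G(s)=False s=True (q U p)=True q=True p=False
s_4={p,q}: F((G(s) U (q U p)))=True (G(s) U (q U p))=True G(s)=False s=False (q U p)=True q=True p=True
s_5={s}: F((G(s) U (q U p)))=True (G(s) U (q U p))=False G(s)=False s=True (q U p)=False q=False p=False
s_6={p,q,r,s}: F((G(s) U (q U p)))=True (G(s) U (q U p))=True G(s)=False s=True (q U p)=True q=True p=True
s_7={p}: F((G(s) U (q U p)))=True (G(s) U (q U p))=True G(s)=False s=False (q U p)=True q=False p=True
Evaluating at position 2: result = True

Answer: true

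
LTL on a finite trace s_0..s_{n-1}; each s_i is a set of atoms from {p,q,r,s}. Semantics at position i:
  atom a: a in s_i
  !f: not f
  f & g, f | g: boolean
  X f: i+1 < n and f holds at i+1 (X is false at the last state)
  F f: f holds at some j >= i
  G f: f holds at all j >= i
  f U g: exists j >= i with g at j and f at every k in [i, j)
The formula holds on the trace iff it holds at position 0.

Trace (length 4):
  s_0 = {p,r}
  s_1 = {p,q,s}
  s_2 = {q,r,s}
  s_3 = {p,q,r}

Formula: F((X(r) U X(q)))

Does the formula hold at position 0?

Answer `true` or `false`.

Answer: true

Derivation:
s_0={p,r}: F((X(r) U X(q)))=True (X(r) U X(q))=True X(r)=False r=True X(q)=True q=False
s_1={p,q,s}: F((X(r) U X(q)))=True (X(r) U X(q))=True X(r)=True r=False X(q)=True q=True
s_2={q,r,s}: F((X(r) U X(q)))=True (X(r) U X(q))=True X(r)=True r=True X(q)=True q=True
s_3={p,q,r}: F((X(r) U X(q)))=False (X(r) U X(q))=False X(r)=False r=True X(q)=False q=True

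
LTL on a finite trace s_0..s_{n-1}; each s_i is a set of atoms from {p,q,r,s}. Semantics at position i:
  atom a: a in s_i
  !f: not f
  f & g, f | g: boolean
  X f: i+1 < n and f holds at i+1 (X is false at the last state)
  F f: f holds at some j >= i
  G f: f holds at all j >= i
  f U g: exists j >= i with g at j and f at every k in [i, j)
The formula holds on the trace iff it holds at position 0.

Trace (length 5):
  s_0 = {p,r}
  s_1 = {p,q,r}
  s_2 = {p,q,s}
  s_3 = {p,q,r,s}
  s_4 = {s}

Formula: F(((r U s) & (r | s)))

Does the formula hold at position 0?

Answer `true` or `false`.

Answer: true

Derivation:
s_0={p,r}: F(((r U s) & (r | s)))=True ((r U s) & (r | s))=True (r U s)=True r=True s=False (r | s)=True
s_1={p,q,r}: F(((r U s) & (r | s)))=True ((r U s) & (r | s))=True (r U s)=True r=True s=False (r | s)=True
s_2={p,q,s}: F(((r U s) & (r | s)))=True ((r U s) & (r | s))=True (r U s)=True r=False s=True (r | s)=True
s_3={p,q,r,s}: F(((r U s) & (r | s)))=True ((r U s) & (r | s))=True (r U s)=True r=True s=True (r | s)=True
s_4={s}: F(((r U s) & (r | s)))=True ((r U s) & (r | s))=True (r U s)=True r=False s=True (r | s)=True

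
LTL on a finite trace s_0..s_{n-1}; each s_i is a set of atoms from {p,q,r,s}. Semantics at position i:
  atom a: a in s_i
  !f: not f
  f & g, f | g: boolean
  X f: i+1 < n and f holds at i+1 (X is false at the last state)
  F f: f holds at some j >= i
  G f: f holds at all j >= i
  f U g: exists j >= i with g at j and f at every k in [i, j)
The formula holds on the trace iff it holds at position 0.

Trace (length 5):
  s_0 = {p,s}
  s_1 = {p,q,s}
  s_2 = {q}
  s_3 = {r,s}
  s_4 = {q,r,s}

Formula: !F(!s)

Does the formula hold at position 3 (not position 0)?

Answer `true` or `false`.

Answer: true

Derivation:
s_0={p,s}: !F(!s)=False F(!s)=True !s=False s=True
s_1={p,q,s}: !F(!s)=False F(!s)=True !s=False s=True
s_2={q}: !F(!s)=False F(!s)=True !s=True s=False
s_3={r,s}: !F(!s)=True F(!s)=False !s=False s=True
s_4={q,r,s}: !F(!s)=True F(!s)=False !s=False s=True
Evaluating at position 3: result = True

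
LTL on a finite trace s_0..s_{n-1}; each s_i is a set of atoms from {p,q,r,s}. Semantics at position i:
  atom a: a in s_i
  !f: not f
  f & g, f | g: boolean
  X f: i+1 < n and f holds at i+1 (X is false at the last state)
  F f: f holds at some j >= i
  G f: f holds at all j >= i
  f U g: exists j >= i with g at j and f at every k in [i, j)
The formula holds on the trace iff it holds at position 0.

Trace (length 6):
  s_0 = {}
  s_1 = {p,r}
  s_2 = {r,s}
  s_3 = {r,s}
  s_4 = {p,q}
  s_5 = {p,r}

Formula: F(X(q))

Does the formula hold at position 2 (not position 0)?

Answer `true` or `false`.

Answer: true

Derivation:
s_0={}: F(X(q))=True X(q)=False q=False
s_1={p,r}: F(X(q))=True X(q)=False q=False
s_2={r,s}: F(X(q))=True X(q)=False q=False
s_3={r,s}: F(X(q))=True X(q)=True q=False
s_4={p,q}: F(X(q))=False X(q)=False q=True
s_5={p,r}: F(X(q))=False X(q)=False q=False
Evaluating at position 2: result = True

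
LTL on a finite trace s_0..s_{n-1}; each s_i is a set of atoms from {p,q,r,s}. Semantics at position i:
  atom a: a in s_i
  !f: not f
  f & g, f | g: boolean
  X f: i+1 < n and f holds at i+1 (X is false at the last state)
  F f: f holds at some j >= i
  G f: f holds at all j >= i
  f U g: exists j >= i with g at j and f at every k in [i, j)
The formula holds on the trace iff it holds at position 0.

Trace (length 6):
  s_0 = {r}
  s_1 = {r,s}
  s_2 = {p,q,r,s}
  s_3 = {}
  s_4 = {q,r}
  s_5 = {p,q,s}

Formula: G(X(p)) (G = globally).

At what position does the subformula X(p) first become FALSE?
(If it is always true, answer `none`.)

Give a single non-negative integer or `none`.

s_0={r}: X(p)=False p=False
s_1={r,s}: X(p)=True p=False
s_2={p,q,r,s}: X(p)=False p=True
s_3={}: X(p)=False p=False
s_4={q,r}: X(p)=True p=False
s_5={p,q,s}: X(p)=False p=True
G(X(p)) holds globally = False
First violation at position 0.

Answer: 0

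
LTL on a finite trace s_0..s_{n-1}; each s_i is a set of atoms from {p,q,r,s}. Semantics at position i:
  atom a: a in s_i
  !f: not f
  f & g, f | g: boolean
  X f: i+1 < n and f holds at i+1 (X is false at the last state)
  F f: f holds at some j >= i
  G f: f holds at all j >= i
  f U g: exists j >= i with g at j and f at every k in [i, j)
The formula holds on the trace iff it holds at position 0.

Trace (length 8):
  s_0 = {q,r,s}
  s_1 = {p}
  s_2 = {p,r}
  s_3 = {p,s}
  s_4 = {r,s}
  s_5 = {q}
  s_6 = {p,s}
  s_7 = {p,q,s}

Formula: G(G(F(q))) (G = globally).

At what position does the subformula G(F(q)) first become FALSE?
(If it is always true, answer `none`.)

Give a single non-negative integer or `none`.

s_0={q,r,s}: G(F(q))=True F(q)=True q=True
s_1={p}: G(F(q))=True F(q)=True q=False
s_2={p,r}: G(F(q))=True F(q)=True q=False
s_3={p,s}: G(F(q))=True F(q)=True q=False
s_4={r,s}: G(F(q))=True F(q)=True q=False
s_5={q}: G(F(q))=True F(q)=True q=True
s_6={p,s}: G(F(q))=True F(q)=True q=False
s_7={p,q,s}: G(F(q))=True F(q)=True q=True
G(G(F(q))) holds globally = True
No violation — formula holds at every position.

Answer: none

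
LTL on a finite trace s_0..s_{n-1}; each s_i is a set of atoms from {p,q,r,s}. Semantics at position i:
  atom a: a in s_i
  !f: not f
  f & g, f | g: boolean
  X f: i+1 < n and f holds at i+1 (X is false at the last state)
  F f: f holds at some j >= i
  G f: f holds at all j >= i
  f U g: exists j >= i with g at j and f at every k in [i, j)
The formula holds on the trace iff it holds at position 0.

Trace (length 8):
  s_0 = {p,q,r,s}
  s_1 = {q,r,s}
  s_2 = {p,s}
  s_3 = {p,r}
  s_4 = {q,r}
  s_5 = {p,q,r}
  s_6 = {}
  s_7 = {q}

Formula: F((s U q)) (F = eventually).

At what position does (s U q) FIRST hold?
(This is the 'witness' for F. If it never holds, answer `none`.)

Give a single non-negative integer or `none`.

Answer: 0

Derivation:
s_0={p,q,r,s}: (s U q)=True s=True q=True
s_1={q,r,s}: (s U q)=True s=True q=True
s_2={p,s}: (s U q)=False s=True q=False
s_3={p,r}: (s U q)=False s=False q=False
s_4={q,r}: (s U q)=True s=False q=True
s_5={p,q,r}: (s U q)=True s=False q=True
s_6={}: (s U q)=False s=False q=False
s_7={q}: (s U q)=True s=False q=True
F((s U q)) holds; first witness at position 0.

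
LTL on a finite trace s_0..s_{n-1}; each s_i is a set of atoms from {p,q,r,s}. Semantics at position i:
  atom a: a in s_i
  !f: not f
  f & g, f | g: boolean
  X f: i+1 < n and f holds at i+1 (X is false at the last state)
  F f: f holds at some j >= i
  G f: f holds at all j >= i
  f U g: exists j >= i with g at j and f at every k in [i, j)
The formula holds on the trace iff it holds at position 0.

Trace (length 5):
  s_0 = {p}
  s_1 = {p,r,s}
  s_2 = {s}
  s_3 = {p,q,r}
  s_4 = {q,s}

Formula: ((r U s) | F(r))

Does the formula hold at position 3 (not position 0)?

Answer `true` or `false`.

s_0={p}: ((r U s) | F(r))=True (r U s)=False r=False s=False F(r)=True
s_1={p,r,s}: ((r U s) | F(r))=True (r U s)=True r=True s=True F(r)=True
s_2={s}: ((r U s) | F(r))=True (r U s)=True r=False s=True F(r)=True
s_3={p,q,r}: ((r U s) | F(r))=True (r U s)=True r=True s=False F(r)=True
s_4={q,s}: ((r U s) | F(r))=True (r U s)=True r=False s=True F(r)=False
Evaluating at position 3: result = True

Answer: true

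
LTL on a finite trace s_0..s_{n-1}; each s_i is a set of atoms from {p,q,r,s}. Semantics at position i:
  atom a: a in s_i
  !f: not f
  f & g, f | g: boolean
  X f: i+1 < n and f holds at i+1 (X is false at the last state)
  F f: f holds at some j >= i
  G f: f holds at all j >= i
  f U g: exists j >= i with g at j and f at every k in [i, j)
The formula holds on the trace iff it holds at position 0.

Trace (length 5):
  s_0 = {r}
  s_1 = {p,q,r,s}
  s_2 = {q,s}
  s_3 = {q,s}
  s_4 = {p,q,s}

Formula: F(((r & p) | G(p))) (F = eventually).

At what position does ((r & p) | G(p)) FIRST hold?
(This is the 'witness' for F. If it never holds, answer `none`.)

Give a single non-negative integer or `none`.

Answer: 1

Derivation:
s_0={r}: ((r & p) | G(p))=False (r & p)=False r=True p=False G(p)=False
s_1={p,q,r,s}: ((r & p) | G(p))=True (r & p)=True r=True p=True G(p)=False
s_2={q,s}: ((r & p) | G(p))=False (r & p)=False r=False p=False G(p)=False
s_3={q,s}: ((r & p) | G(p))=False (r & p)=False r=False p=False G(p)=False
s_4={p,q,s}: ((r & p) | G(p))=True (r & p)=False r=False p=True G(p)=True
F(((r & p) | G(p))) holds; first witness at position 1.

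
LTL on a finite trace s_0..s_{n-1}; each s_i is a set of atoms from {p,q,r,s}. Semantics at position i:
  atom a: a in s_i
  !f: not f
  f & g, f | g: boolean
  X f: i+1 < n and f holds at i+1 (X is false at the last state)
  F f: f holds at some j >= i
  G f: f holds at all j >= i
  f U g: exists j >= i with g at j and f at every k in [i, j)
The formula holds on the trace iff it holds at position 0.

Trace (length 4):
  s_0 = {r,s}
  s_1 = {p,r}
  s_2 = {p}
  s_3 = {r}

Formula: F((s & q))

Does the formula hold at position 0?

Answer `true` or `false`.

s_0={r,s}: F((s & q))=False (s & q)=False s=True q=False
s_1={p,r}: F((s & q))=False (s & q)=False s=False q=False
s_2={p}: F((s & q))=False (s & q)=False s=False q=False
s_3={r}: F((s & q))=False (s & q)=False s=False q=False

Answer: false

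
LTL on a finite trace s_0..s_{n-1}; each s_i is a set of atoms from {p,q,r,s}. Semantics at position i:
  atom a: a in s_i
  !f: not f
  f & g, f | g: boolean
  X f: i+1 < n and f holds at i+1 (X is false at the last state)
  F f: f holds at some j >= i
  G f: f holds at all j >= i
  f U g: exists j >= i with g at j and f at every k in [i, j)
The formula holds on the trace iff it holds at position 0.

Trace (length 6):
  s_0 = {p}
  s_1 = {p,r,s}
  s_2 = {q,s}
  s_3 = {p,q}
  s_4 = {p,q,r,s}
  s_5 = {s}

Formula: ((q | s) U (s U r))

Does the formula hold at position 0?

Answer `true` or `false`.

Answer: false

Derivation:
s_0={p}: ((q | s) U (s U r))=False (q | s)=False q=False s=False (s U r)=False r=False
s_1={p,r,s}: ((q | s) U (s U r))=True (q | s)=True q=False s=True (s U r)=True r=True
s_2={q,s}: ((q | s) U (s U r))=True (q | s)=True q=True s=True (s U r)=False r=False
s_3={p,q}: ((q | s) U (s U r))=True (q | s)=True q=True s=False (s U r)=False r=False
s_4={p,q,r,s}: ((q | s) U (s U r))=True (q | s)=True q=True s=True (s U r)=True r=True
s_5={s}: ((q | s) U (s U r))=False (q | s)=True q=False s=True (s U r)=False r=False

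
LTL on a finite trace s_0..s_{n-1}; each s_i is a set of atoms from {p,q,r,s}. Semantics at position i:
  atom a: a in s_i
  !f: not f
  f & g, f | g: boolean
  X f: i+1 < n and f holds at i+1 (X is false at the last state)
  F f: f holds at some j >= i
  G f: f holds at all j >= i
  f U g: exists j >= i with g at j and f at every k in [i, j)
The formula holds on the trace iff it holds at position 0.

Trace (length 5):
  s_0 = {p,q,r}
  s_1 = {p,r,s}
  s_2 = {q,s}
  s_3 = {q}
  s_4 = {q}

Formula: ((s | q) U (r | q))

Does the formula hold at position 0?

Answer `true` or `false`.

s_0={p,q,r}: ((s | q) U (r | q))=True (s | q)=True s=False q=True (r | q)=True r=True
s_1={p,r,s}: ((s | q) U (r | q))=True (s | q)=True s=True q=False (r | q)=True r=True
s_2={q,s}: ((s | q) U (r | q))=True (s | q)=True s=True q=True (r | q)=True r=False
s_3={q}: ((s | q) U (r | q))=True (s | q)=True s=False q=True (r | q)=True r=False
s_4={q}: ((s | q) U (r | q))=True (s | q)=True s=False q=True (r | q)=True r=False

Answer: true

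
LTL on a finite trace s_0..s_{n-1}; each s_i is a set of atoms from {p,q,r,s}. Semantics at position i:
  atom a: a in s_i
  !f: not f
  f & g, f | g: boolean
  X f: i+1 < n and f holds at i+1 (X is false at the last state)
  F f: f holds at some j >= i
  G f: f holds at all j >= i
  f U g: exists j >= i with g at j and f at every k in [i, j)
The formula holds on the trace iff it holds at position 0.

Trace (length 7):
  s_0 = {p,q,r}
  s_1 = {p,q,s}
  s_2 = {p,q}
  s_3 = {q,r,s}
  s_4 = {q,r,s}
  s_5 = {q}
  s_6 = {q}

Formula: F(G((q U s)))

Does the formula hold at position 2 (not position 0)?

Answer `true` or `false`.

s_0={p,q,r}: F(G((q U s)))=False G((q U s))=False (q U s)=True q=True s=False
s_1={p,q,s}: F(G((q U s)))=False G((q U s))=False (q U s)=True q=True s=True
s_2={p,q}: F(G((q U s)))=False G((q U s))=False (q U s)=True q=True s=False
s_3={q,r,s}: F(G((q U s)))=False G((q U s))=False (q U s)=True q=True s=True
s_4={q,r,s}: F(G((q U s)))=False G((q U s))=False (q U s)=True q=True s=True
s_5={q}: F(G((q U s)))=False G((q U s))=False (q U s)=False q=True s=False
s_6={q}: F(G((q U s)))=False G((q U s))=False (q U s)=False q=True s=False
Evaluating at position 2: result = False

Answer: false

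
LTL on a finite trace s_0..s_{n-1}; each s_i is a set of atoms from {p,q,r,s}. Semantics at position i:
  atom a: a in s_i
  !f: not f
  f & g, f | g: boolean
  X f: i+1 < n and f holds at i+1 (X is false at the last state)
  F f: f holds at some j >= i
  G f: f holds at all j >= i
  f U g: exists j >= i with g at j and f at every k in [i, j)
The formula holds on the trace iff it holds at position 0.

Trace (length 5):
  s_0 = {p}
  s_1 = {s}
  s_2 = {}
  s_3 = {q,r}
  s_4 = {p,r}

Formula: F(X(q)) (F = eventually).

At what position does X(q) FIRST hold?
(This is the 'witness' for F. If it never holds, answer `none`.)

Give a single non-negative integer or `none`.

Answer: 2

Derivation:
s_0={p}: X(q)=False q=False
s_1={s}: X(q)=False q=False
s_2={}: X(q)=True q=False
s_3={q,r}: X(q)=False q=True
s_4={p,r}: X(q)=False q=False
F(X(q)) holds; first witness at position 2.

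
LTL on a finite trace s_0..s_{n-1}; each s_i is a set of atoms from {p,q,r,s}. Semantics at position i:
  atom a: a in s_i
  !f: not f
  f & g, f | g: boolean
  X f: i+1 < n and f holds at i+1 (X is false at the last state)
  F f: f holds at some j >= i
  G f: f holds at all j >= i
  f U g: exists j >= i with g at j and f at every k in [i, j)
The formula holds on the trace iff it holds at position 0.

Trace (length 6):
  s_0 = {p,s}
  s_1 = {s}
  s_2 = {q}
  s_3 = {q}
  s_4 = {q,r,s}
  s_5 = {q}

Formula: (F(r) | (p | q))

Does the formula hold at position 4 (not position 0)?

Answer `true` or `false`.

Answer: true

Derivation:
s_0={p,s}: (F(r) | (p | q))=True F(r)=True r=False (p | q)=True p=True q=False
s_1={s}: (F(r) | (p | q))=True F(r)=True r=False (p | q)=False p=False q=False
s_2={q}: (F(r) | (p | q))=True F(r)=True r=False (p | q)=True p=False q=True
s_3={q}: (F(r) | (p | q))=True F(r)=True r=False (p | q)=True p=False q=True
s_4={q,r,s}: (F(r) | (p | q))=True F(r)=True r=True (p | q)=True p=False q=True
s_5={q}: (F(r) | (p | q))=True F(r)=False r=False (p | q)=True p=False q=True
Evaluating at position 4: result = True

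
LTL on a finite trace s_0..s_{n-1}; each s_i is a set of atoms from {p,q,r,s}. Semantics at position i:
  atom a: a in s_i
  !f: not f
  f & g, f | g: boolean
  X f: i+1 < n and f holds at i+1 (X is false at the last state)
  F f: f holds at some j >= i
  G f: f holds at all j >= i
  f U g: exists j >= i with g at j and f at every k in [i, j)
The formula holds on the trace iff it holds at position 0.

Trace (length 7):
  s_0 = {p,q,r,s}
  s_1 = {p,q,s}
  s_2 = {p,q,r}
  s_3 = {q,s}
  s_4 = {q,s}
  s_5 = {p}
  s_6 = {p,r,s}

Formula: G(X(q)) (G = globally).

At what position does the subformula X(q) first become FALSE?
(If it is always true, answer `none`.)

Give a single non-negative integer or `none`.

s_0={p,q,r,s}: X(q)=True q=True
s_1={p,q,s}: X(q)=True q=True
s_2={p,q,r}: X(q)=True q=True
s_3={q,s}: X(q)=True q=True
s_4={q,s}: X(q)=False q=True
s_5={p}: X(q)=False q=False
s_6={p,r,s}: X(q)=False q=False
G(X(q)) holds globally = False
First violation at position 4.

Answer: 4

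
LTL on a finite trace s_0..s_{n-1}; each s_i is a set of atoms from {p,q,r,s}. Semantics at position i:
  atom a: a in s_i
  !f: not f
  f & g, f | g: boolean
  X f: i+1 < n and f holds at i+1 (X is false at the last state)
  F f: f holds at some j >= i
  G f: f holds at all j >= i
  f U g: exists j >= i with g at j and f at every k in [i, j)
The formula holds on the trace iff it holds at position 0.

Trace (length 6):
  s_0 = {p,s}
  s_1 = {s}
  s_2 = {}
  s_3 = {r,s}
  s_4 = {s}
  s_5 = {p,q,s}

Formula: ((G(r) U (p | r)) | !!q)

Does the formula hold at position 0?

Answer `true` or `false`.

Answer: true

Derivation:
s_0={p,s}: ((G(r) U (p | r)) | !!q)=True (G(r) U (p | r))=True G(r)=False r=False (p | r)=True p=True !!q=False !q=True q=False
s_1={s}: ((G(r) U (p | r)) | !!q)=False (G(r) U (p | r))=False G(r)=False r=False (p | r)=False p=False !!q=False !q=True q=False
s_2={}: ((G(r) U (p | r)) | !!q)=False (G(r) U (p | r))=False G(r)=False r=False (p | r)=False p=False !!q=False !q=True q=False
s_3={r,s}: ((G(r) U (p | r)) | !!q)=True (G(r) U (p | r))=True G(r)=False r=True (p | r)=True p=False !!q=False !q=True q=False
s_4={s}: ((G(r) U (p | r)) | !!q)=False (G(r) U (p | r))=False G(r)=False r=False (p | r)=False p=False !!q=False !q=True q=False
s_5={p,q,s}: ((G(r) U (p | r)) | !!q)=True (G(r) U (p | r))=True G(r)=False r=False (p | r)=True p=True !!q=True !q=False q=True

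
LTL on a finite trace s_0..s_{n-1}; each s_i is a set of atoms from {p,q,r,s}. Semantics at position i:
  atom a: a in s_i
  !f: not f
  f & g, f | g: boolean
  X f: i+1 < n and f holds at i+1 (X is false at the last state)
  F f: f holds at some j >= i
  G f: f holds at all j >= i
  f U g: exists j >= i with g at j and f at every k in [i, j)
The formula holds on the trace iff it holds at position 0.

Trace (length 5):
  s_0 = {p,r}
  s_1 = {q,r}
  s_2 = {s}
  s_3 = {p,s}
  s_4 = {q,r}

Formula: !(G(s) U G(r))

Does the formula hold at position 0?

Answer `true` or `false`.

s_0={p,r}: !(G(s) U G(r))=True (G(s) U G(r))=False G(s)=False s=False G(r)=False r=True
s_1={q,r}: !(G(s) U G(r))=True (G(s) U G(r))=False G(s)=False s=False G(r)=False r=True
s_2={s}: !(G(s) U G(r))=True (G(s) U G(r))=False G(s)=False s=True G(r)=False r=False
s_3={p,s}: !(G(s) U G(r))=True (G(s) U G(r))=False G(s)=False s=True G(r)=False r=False
s_4={q,r}: !(G(s) U G(r))=False (G(s) U G(r))=True G(s)=False s=False G(r)=True r=True

Answer: true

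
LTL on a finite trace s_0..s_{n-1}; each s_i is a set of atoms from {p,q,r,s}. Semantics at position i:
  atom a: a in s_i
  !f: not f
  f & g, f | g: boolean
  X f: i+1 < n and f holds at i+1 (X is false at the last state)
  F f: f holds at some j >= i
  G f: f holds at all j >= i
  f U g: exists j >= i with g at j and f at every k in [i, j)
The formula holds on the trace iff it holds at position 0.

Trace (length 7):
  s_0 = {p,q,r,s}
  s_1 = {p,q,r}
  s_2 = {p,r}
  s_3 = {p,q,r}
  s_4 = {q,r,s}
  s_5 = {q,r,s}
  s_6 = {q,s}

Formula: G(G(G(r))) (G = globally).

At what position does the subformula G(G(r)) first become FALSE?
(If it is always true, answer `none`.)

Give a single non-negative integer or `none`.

s_0={p,q,r,s}: G(G(r))=False G(r)=False r=True
s_1={p,q,r}: G(G(r))=False G(r)=False r=True
s_2={p,r}: G(G(r))=False G(r)=False r=True
s_3={p,q,r}: G(G(r))=False G(r)=False r=True
s_4={q,r,s}: G(G(r))=False G(r)=False r=True
s_5={q,r,s}: G(G(r))=False G(r)=False r=True
s_6={q,s}: G(G(r))=False G(r)=False r=False
G(G(G(r))) holds globally = False
First violation at position 0.

Answer: 0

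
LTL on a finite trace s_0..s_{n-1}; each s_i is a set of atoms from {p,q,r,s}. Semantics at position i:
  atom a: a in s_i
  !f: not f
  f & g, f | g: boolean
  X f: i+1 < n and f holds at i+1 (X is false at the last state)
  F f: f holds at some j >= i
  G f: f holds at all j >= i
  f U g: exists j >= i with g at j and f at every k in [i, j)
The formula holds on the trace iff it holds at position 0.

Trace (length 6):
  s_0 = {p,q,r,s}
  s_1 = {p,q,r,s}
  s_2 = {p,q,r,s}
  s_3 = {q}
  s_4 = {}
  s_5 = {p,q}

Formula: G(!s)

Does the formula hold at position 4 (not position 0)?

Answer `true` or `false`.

Answer: true

Derivation:
s_0={p,q,r,s}: G(!s)=False !s=False s=True
s_1={p,q,r,s}: G(!s)=False !s=False s=True
s_2={p,q,r,s}: G(!s)=False !s=False s=True
s_3={q}: G(!s)=True !s=True s=False
s_4={}: G(!s)=True !s=True s=False
s_5={p,q}: G(!s)=True !s=True s=False
Evaluating at position 4: result = True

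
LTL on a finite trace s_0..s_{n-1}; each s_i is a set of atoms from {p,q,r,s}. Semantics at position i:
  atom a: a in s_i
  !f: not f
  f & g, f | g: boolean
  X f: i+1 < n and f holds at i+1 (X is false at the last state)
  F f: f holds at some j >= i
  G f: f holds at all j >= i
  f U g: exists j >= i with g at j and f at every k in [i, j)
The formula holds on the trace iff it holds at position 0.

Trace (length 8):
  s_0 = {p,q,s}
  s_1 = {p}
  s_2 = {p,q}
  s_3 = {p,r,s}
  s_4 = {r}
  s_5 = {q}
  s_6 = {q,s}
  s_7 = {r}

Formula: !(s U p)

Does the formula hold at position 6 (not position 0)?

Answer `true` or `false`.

s_0={p,q,s}: !(s U p)=False (s U p)=True s=True p=True
s_1={p}: !(s U p)=False (s U p)=True s=False p=True
s_2={p,q}: !(s U p)=False (s U p)=True s=False p=True
s_3={p,r,s}: !(s U p)=False (s U p)=True s=True p=True
s_4={r}: !(s U p)=True (s U p)=False s=False p=False
s_5={q}: !(s U p)=True (s U p)=False s=False p=False
s_6={q,s}: !(s U p)=True (s U p)=False s=True p=False
s_7={r}: !(s U p)=True (s U p)=False s=False p=False
Evaluating at position 6: result = True

Answer: true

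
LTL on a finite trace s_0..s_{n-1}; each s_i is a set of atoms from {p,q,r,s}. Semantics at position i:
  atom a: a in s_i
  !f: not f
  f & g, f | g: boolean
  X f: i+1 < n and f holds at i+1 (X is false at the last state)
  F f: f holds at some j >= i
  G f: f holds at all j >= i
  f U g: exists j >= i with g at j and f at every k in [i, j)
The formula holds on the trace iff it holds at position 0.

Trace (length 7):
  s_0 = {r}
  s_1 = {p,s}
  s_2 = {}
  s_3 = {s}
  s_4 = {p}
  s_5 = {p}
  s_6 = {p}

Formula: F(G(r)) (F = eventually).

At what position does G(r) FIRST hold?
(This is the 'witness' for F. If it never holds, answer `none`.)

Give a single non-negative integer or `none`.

s_0={r}: G(r)=False r=True
s_1={p,s}: G(r)=False r=False
s_2={}: G(r)=False r=False
s_3={s}: G(r)=False r=False
s_4={p}: G(r)=False r=False
s_5={p}: G(r)=False r=False
s_6={p}: G(r)=False r=False
F(G(r)) does not hold (no witness exists).

Answer: none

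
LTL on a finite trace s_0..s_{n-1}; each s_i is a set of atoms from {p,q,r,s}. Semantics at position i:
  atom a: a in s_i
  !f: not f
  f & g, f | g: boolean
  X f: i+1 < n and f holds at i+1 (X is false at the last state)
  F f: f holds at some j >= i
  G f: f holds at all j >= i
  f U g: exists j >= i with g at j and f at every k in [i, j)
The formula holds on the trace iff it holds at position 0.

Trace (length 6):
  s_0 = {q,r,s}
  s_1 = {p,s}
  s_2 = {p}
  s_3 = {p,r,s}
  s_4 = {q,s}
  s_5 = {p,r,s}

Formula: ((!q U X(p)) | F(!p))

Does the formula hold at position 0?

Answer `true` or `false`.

Answer: true

Derivation:
s_0={q,r,s}: ((!q U X(p)) | F(!p))=True (!q U X(p))=True !q=False q=True X(p)=True p=False F(!p)=True !p=True
s_1={p,s}: ((!q U X(p)) | F(!p))=True (!q U X(p))=True !q=True q=False X(p)=True p=True F(!p)=True !p=False
s_2={p}: ((!q U X(p)) | F(!p))=True (!q U X(p))=True !q=True q=False X(p)=True p=True F(!p)=True !p=False
s_3={p,r,s}: ((!q U X(p)) | F(!p))=True (!q U X(p))=True !q=True q=False X(p)=False p=True F(!p)=True !p=False
s_4={q,s}: ((!q U X(p)) | F(!p))=True (!q U X(p))=True !q=False q=True X(p)=True p=False F(!p)=True !p=True
s_5={p,r,s}: ((!q U X(p)) | F(!p))=False (!q U X(p))=False !q=True q=False X(p)=False p=True F(!p)=False !p=False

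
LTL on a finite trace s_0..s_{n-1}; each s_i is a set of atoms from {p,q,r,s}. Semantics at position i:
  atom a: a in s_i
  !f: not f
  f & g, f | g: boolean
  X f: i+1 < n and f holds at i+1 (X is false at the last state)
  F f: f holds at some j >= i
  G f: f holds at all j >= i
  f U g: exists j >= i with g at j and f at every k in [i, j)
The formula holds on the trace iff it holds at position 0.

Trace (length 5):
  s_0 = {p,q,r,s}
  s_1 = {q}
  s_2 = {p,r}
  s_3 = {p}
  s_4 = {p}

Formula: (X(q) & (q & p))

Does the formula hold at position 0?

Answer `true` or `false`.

s_0={p,q,r,s}: (X(q) & (q & p))=True X(q)=True q=True (q & p)=True p=True
s_1={q}: (X(q) & (q & p))=False X(q)=False q=True (q & p)=False p=False
s_2={p,r}: (X(q) & (q & p))=False X(q)=False q=False (q & p)=False p=True
s_3={p}: (X(q) & (q & p))=False X(q)=False q=False (q & p)=False p=True
s_4={p}: (X(q) & (q & p))=False X(q)=False q=False (q & p)=False p=True

Answer: true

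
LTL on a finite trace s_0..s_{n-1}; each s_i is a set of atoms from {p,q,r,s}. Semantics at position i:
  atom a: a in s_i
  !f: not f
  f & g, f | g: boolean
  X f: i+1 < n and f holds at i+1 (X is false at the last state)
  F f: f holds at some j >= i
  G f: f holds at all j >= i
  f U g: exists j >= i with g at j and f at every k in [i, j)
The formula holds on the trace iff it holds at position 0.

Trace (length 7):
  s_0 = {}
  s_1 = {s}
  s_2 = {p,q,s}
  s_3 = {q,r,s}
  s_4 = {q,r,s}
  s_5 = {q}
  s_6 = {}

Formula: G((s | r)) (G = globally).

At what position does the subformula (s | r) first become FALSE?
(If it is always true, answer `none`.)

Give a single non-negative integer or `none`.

Answer: 0

Derivation:
s_0={}: (s | r)=False s=False r=False
s_1={s}: (s | r)=True s=True r=False
s_2={p,q,s}: (s | r)=True s=True r=False
s_3={q,r,s}: (s | r)=True s=True r=True
s_4={q,r,s}: (s | r)=True s=True r=True
s_5={q}: (s | r)=False s=False r=False
s_6={}: (s | r)=False s=False r=False
G((s | r)) holds globally = False
First violation at position 0.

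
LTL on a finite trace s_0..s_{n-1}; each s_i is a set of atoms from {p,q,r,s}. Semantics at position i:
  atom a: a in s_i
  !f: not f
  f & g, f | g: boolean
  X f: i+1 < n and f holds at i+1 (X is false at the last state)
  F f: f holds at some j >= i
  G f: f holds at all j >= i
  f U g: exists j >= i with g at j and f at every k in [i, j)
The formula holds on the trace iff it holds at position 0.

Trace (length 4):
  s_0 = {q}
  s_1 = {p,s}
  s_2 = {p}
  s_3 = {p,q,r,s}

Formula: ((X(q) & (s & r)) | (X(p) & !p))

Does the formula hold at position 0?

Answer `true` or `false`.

Answer: true

Derivation:
s_0={q}: ((X(q) & (s & r)) | (X(p) & !p))=True (X(q) & (s & r))=False X(q)=False q=True (s & r)=False s=False r=False (X(p) & !p)=True X(p)=True p=False !p=True
s_1={p,s}: ((X(q) & (s & r)) | (X(p) & !p))=False (X(q) & (s & r))=False X(q)=False q=False (s & r)=False s=True r=False (X(p) & !p)=False X(p)=True p=True !p=False
s_2={p}: ((X(q) & (s & r)) | (X(p) & !p))=False (X(q) & (s & r))=False X(q)=True q=False (s & r)=False s=False r=False (X(p) & !p)=False X(p)=True p=True !p=False
s_3={p,q,r,s}: ((X(q) & (s & r)) | (X(p) & !p))=False (X(q) & (s & r))=False X(q)=False q=True (s & r)=True s=True r=True (X(p) & !p)=False X(p)=False p=True !p=False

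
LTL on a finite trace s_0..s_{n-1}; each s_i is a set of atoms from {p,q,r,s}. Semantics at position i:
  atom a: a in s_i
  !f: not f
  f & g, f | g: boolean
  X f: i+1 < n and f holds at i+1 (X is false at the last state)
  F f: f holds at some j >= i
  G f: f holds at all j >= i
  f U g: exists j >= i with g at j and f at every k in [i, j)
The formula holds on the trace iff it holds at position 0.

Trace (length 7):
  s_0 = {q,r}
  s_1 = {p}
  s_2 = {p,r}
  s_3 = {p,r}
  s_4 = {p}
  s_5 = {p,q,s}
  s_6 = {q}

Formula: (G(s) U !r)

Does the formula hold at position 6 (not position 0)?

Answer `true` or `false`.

Answer: true

Derivation:
s_0={q,r}: (G(s) U !r)=False G(s)=False s=False !r=False r=True
s_1={p}: (G(s) U !r)=True G(s)=False s=False !r=True r=False
s_2={p,r}: (G(s) U !r)=False G(s)=False s=False !r=False r=True
s_3={p,r}: (G(s) U !r)=False G(s)=False s=False !r=False r=True
s_4={p}: (G(s) U !r)=True G(s)=False s=False !r=True r=False
s_5={p,q,s}: (G(s) U !r)=True G(s)=False s=True !r=True r=False
s_6={q}: (G(s) U !r)=True G(s)=False s=False !r=True r=False
Evaluating at position 6: result = True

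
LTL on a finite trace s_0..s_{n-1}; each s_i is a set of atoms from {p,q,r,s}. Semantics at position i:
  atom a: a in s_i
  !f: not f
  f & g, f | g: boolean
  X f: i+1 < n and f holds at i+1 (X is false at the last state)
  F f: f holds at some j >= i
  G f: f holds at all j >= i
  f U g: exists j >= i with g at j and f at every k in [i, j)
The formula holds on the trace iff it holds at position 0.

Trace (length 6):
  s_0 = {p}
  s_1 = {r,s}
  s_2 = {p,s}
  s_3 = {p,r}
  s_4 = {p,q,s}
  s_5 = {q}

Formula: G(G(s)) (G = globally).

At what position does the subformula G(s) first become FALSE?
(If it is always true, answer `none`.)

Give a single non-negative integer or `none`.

s_0={p}: G(s)=False s=False
s_1={r,s}: G(s)=False s=True
s_2={p,s}: G(s)=False s=True
s_3={p,r}: G(s)=False s=False
s_4={p,q,s}: G(s)=False s=True
s_5={q}: G(s)=False s=False
G(G(s)) holds globally = False
First violation at position 0.

Answer: 0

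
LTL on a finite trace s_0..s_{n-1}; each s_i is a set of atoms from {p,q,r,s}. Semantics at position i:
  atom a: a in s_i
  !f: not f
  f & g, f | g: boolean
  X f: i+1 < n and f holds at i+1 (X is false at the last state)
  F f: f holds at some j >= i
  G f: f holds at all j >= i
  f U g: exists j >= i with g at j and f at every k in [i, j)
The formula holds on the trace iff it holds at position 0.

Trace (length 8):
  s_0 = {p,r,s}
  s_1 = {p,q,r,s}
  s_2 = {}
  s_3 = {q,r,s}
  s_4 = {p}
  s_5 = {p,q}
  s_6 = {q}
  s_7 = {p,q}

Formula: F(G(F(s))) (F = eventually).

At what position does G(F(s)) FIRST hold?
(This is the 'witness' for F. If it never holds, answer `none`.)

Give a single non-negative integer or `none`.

Answer: none

Derivation:
s_0={p,r,s}: G(F(s))=False F(s)=True s=True
s_1={p,q,r,s}: G(F(s))=False F(s)=True s=True
s_2={}: G(F(s))=False F(s)=True s=False
s_3={q,r,s}: G(F(s))=False F(s)=True s=True
s_4={p}: G(F(s))=False F(s)=False s=False
s_5={p,q}: G(F(s))=False F(s)=False s=False
s_6={q}: G(F(s))=False F(s)=False s=False
s_7={p,q}: G(F(s))=False F(s)=False s=False
F(G(F(s))) does not hold (no witness exists).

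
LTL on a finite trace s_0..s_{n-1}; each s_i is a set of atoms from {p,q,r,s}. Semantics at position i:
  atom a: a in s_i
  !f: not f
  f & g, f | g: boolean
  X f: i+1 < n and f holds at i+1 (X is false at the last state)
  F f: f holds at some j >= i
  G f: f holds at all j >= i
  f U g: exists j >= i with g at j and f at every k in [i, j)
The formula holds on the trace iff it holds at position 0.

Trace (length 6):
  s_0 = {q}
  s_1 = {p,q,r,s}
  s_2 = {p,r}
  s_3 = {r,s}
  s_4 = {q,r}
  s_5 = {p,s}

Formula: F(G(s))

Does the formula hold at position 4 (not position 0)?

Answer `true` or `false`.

s_0={q}: F(G(s))=True G(s)=False s=False
s_1={p,q,r,s}: F(G(s))=True G(s)=False s=True
s_2={p,r}: F(G(s))=True G(s)=False s=False
s_3={r,s}: F(G(s))=True G(s)=False s=True
s_4={q,r}: F(G(s))=True G(s)=False s=False
s_5={p,s}: F(G(s))=True G(s)=True s=True
Evaluating at position 4: result = True

Answer: true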